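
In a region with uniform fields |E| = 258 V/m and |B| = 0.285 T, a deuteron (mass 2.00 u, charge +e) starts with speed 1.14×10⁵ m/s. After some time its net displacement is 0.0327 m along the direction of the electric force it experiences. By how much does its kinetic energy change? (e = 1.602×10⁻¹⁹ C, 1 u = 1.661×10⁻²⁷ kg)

ΔKE ≈ 1.35×10⁻¹⁸ J

The magnetic force is always ⟂ v and does no work; only the electric force changes KE.
ΔKE = F_E · d = |q|E d = (1.602×10⁻¹⁹)(258)(0.0327) ≈ 1.35×10⁻¹⁸ J.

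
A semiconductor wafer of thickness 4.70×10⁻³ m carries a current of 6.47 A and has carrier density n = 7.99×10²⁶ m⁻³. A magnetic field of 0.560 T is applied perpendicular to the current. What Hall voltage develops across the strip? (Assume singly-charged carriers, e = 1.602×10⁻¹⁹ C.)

V_H ≈ 6.02×10⁻⁶ V

V_H = IB/(n e t).
V_H = (6.47)(0.560)/((7.99×10²⁶)(1.602×10⁻¹⁹)(4.70×10⁻³)) ≈ 6.02×10⁻⁶ V.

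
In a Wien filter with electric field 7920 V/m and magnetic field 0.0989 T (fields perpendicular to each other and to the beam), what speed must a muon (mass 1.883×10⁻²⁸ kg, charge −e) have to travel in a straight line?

For undeflected motion the electric and magnetic forces balance: qE = qvB.
v = E/B = 7920/0.0989 = 8.01×10⁴ m/s.
The result is independent of the particle's charge and mass.

v = 8.01×10⁴ m/s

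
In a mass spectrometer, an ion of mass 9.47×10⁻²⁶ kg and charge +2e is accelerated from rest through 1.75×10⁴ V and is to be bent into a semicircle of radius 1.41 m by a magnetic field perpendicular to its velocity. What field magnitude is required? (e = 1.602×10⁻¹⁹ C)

v = √(2|q|V/m) = √(2·3.204×10⁻¹⁹·1.75×10⁴/9.47×10⁻²⁶) ≈ 3.441×10⁵ m/s.
B = mv/(|q|r) = (9.47×10⁻²⁶)(3.441×10⁵)/((3.204×10⁻¹⁹)(1.41)) ≈ 0.0721 T.

B ≈ 0.0721 T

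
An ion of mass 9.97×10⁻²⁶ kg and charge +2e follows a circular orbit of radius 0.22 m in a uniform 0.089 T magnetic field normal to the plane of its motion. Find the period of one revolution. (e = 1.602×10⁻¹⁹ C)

The cyclotron period depends only on m, q, B: T = 2πm/(|q|B).
T = 2π(9.97×10⁻²⁶)/((3.204×10⁻¹⁹)(0.089)) ≈ 2.2×10⁻⁵ s.

T ≈ 2.2×10⁻⁵ s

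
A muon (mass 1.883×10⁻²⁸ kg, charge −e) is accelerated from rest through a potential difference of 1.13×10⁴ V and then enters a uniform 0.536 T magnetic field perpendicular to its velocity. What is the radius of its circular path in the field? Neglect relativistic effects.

r ≈ 9.62×10⁻³ m

Acceleration: |q|V = ½mv² ⇒ v = √(2|q|V/m) = √(2·1.602×10⁻¹⁹·1.13×10⁴/1.883×10⁻²⁸) ≈ 4.385×10⁶ m/s.
In the field: r = mv/(|q|B) = (1.883×10⁻²⁸)(4.385×10⁶)/((1.602×10⁻¹⁹)(0.536)) ≈ 9.62×10⁻³ m.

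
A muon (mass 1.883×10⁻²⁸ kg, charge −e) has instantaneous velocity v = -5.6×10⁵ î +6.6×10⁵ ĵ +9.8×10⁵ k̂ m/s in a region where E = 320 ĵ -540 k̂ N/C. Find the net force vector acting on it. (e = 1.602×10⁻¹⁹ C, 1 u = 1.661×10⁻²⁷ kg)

F ≈ (0, -5.13×10⁻¹⁷, 8.65×10⁻¹⁷) N

Only an electric field acts, so F = qE = (−1.602×10⁻¹⁹ C)·(0, 320, -540) = (0, -5.13×10⁻¹⁷, 8.65×10⁻¹⁷) N.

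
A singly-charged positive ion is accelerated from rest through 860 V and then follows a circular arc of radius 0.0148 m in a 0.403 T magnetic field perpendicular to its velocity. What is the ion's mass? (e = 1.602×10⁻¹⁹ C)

Combine |q|V = ½mv² and r = mv/(|q|B): eliminate v to get m = qB²r²/(2V).
m = (1.602×10⁻¹⁹)(0.403)²(0.0148)²/(2·860) ≈ 3.31×10⁻²⁷ kg.

m ≈ 3.31×10⁻²⁷ kg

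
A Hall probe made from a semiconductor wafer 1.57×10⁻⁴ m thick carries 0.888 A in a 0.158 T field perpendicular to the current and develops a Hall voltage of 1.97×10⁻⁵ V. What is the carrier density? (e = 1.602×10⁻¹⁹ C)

From V_H = IB/(n e t), n = IB/(V_H e t).
n = (0.888)(0.158)/((1.97×10⁻⁵)(1.602×10⁻¹⁹)(1.57×10⁻⁴)) ≈ 2.83×10²⁶ m⁻³.

n ≈ 2.83×10²⁶ m⁻³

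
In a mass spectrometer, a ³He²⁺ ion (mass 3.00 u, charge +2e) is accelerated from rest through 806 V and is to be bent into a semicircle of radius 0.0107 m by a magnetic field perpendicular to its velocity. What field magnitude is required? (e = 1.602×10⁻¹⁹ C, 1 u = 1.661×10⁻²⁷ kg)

B ≈ 0.468 T

v = √(2|q|V/m) = √(2·3.204×10⁻¹⁹·806/4.983×10⁻²⁷) ≈ 3.219×10⁵ m/s.
B = mv/(|q|r) = (4.983×10⁻²⁷)(3.219×10⁵)/((3.204×10⁻¹⁹)(0.0107)) ≈ 0.468 T.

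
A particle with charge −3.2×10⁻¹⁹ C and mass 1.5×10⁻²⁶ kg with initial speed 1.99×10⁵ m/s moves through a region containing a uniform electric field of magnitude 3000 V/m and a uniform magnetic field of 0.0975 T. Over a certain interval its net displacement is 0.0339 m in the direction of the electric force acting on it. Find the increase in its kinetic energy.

ΔKE ≈ 3.25×10⁻¹⁷ J

The magnetic force is always ⟂ v and does no work; only the electric force changes KE.
ΔKE = F_E · d = |q|E d = (3.2×10⁻¹⁹)(3000)(0.0339) ≈ 3.25×10⁻¹⁷ J.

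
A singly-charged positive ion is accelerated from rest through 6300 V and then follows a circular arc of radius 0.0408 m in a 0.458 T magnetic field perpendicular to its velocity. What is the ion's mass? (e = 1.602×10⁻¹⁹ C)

Combine |q|V = ½mv² and r = mv/(|q|B): eliminate v to get m = qB²r²/(2V).
m = (1.602×10⁻¹⁹)(0.458)²(0.0408)²/(2·6300) ≈ 4.44×10⁻²⁷ kg.

m ≈ 4.44×10⁻²⁷ kg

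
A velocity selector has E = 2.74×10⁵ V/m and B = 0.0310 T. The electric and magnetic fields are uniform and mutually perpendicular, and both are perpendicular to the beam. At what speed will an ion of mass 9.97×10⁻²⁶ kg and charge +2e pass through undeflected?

Zero net Lorentz force requires |qE| = |q v×B|, i.e. E = vB.
v = E/B = 2.74×10⁵/0.0310 = 8.84×10⁶ m/s.

v = 8.84×10⁶ m/s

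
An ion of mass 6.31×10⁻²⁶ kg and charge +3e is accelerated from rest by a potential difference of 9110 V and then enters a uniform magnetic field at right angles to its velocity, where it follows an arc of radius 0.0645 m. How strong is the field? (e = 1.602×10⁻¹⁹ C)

B ≈ 0.758 T

v = √(2|q|V/m) = √(2·4.806×10⁻¹⁹·9110/6.31×10⁻²⁶) ≈ 3.725×10⁵ m/s.
B = mv/(|q|r) = (6.31×10⁻²⁶)(3.725×10⁵)/((4.806×10⁻¹⁹)(0.0645)) ≈ 0.758 T.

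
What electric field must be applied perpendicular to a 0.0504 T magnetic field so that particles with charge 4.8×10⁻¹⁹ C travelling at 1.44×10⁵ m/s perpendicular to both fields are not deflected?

For straight-line motion qE = qvB, so E = vB.
E = 1.44×10⁵ × 0.0504 = 7260 V/m.

E = 7260 V/m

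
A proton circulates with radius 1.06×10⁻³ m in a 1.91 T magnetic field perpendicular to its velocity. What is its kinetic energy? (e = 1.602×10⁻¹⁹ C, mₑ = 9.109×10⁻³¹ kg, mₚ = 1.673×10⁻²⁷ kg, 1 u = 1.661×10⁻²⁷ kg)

KE ≈ 196 eV

v = |q|Br/m, then KE = ½mv² = (qBr)²/(2m).
v = (1.602×10⁻¹⁹)(1.91)(1.06×10⁻³)/1.673×10⁻²⁷ ≈ 1.939×10⁵ m/s.
KE = ½(1.673×10⁻²⁷)(1.939×10⁵)² ≈ 3.14×10⁻¹⁷ J = 196 eV.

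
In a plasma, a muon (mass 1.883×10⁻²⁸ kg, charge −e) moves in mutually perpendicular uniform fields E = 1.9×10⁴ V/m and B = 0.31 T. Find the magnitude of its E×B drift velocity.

In crossed fields the guiding centre drifts at v_d = |E×B|/B² = E/B, independent of charge and mass.
v_d = 1.9×10⁴/0.31 = 6.1×10⁴ m/s.

v_d ≈ 6.1×10⁴ m/s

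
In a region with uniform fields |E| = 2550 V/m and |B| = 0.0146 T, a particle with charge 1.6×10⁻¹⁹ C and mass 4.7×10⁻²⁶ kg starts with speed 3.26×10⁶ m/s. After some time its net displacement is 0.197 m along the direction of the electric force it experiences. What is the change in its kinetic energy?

The magnetic force is always ⟂ v and does no work; only the electric force changes KE.
ΔKE = F_E · d = |q|E d = (1.6×10⁻¹⁹)(2550)(0.197) ≈ 8.04×10⁻¹⁷ J.

ΔKE ≈ 8.04×10⁻¹⁷ J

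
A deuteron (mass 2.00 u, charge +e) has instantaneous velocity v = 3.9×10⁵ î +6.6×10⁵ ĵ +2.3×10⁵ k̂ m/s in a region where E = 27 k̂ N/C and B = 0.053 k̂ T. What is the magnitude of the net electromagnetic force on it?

v×B = (3.50×10⁴, -2.07×10⁴, 0) N/C.
E + v×B = (3.50×10⁴, -2.07×10⁴, 27.0) N/C.
F = q(E + v×B) = (1.602×10⁻¹⁹ C)·(3.50×10⁴, -2.07×10⁴, 27.0) = (5.60×10⁻¹⁵, -3.31×10⁻¹⁵, 4.33×10⁻¹⁸) N.
|F| = 6.51×10⁻¹⁵ N.

|F| ≈ 6.51×10⁻¹⁵ N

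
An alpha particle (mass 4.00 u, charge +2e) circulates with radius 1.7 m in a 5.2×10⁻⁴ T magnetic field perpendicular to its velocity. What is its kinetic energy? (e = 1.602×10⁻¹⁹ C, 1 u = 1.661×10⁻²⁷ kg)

KE ≈ 38 eV

v = |q|Br/m, then KE = ½mv² = (qBr)²/(2m).
v = (3.204×10⁻¹⁹)(5.2×10⁻⁴)(1.7)/6.644×10⁻²⁷ ≈ 4.263×10⁴ m/s.
KE = ½(6.644×10⁻²⁷)(4.263×10⁴)² ≈ 6.0×10⁻¹⁸ J = 38 eV.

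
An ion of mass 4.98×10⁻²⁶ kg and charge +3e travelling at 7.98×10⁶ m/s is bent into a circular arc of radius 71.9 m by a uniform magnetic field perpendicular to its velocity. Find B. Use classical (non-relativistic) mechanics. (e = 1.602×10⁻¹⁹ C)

From |q|vB = mv²/r, B = mv/(|q|r).
B = (4.98×10⁻²⁶)(7.98×10⁶)/((4.806×10⁻¹⁹)(71.9)) ≈ 0.0115 T.

B ≈ 0.0115 T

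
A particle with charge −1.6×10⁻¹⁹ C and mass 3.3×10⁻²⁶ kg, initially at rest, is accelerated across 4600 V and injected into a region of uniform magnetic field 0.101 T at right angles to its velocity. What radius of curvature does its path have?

r ≈ 0.431 m

Acceleration: |q|V = ½mv² ⇒ v = √(2|q|V/m) = √(2·1.6×10⁻¹⁹·4600/3.3×10⁻²⁶) ≈ 2.112×10⁵ m/s.
In the field: r = mv/(|q|B) = (3.3×10⁻²⁶)(2.112×10⁵)/((1.6×10⁻¹⁹)(0.101)) ≈ 0.431 m.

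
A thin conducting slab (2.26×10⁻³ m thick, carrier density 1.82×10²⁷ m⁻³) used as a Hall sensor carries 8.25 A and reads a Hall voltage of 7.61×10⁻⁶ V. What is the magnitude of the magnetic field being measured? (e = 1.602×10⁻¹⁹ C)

B ≈ 0.608 T

From V_H = IB/(n e t), B = V_H n e t / I.
B = (7.61×10⁻⁶)(1.82×10²⁷)(1.602×10⁻¹⁹)(2.26×10⁻³)/8.25 ≈ 0.608 T.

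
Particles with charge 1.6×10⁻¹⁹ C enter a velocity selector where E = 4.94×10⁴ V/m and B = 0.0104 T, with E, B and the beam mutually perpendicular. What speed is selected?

Straight-line motion ⇒ electric and magnetic forces cancel, so E = vB.
v = E/B = 4.94×10⁴/0.0104 = 4.75×10⁶ m/s.

v = 4.75×10⁶ m/s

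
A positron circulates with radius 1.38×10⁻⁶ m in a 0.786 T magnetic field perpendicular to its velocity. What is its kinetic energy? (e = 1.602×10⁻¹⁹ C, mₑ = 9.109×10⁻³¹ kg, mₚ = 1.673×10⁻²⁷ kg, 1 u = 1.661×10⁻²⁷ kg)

KE ≈ 1.66×10⁻²⁰ J

v = |q|Br/m, then KE = ½mv² = (qBr)²/(2m).
v = (1.602×10⁻¹⁹)(0.786)(1.38×10⁻⁶)/9.109×10⁻³¹ ≈ 1.908×10⁵ m/s.
KE = ½(9.109×10⁻³¹)(1.908×10⁵)² ≈ 1.66×10⁻²⁰ J.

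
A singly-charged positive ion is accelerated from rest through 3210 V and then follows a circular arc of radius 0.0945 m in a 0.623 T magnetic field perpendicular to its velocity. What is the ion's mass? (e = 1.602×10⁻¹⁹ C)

Combine |q|V = ½mv² and r = mv/(|q|B): eliminate v to get m = qB²r²/(2V).
m = (1.602×10⁻¹⁹)(0.623)²(0.0945)²/(2·3210) ≈ 8.65×10⁻²⁶ kg.

m ≈ 8.65×10⁻²⁶ kg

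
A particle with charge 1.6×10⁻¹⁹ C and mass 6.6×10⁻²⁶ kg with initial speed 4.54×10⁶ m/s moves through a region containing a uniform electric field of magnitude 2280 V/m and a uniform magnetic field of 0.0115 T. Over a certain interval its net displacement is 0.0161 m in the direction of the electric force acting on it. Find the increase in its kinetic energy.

ΔKE ≈ 5.87×10⁻¹⁸ J

The magnetic force is always ⟂ v and does no work; only the electric force changes KE.
ΔKE = F_E · d = |q|E d = (1.6×10⁻¹⁹)(2280)(0.0161) ≈ 5.87×10⁻¹⁸ J.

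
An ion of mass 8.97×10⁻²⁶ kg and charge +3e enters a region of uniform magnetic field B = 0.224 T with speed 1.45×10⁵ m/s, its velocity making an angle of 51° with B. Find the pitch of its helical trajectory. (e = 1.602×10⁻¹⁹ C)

p ≈ 0.478 m

v∥ = v cosθ = 1.45×10⁵·cos51° ≈ 9.125×10⁴ m/s.
T = 2πm/(|q|B) = 2π(8.97×10⁻²⁶)/((4.806×10⁻¹⁹)(0.224)) ≈ 5.235×10⁻⁶ s.
pitch = v∥ T = (9.125×10⁴)(5.235×10⁻⁶) ≈ 0.478 m.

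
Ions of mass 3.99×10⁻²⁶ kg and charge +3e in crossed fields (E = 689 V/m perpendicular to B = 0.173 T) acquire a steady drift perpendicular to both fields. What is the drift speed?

v_d ≈ 3980 m/s

The steady drift has the magnetic force balancing the electric force, so v_d = E/B.
v_d = 689/0.173 = 3980 m/s.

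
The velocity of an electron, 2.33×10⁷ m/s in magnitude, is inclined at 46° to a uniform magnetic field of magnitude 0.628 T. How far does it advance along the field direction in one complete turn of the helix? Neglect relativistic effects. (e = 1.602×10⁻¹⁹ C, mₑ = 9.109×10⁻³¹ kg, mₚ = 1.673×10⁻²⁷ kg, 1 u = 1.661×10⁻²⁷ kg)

p ≈ 9.21×10⁻⁴ m

v∥ = v cosθ = 2.33×10⁷·cos46° ≈ 1.619×10⁷ m/s.
T = 2πm/(|q|B) = 2π(9.109×10⁻³¹)/((1.602×10⁻¹⁹)(0.628)) ≈ 5.689×10⁻¹¹ s.
pitch = v∥ T = (1.619×10⁷)(5.689×10⁻¹¹) ≈ 9.21×10⁻⁴ m.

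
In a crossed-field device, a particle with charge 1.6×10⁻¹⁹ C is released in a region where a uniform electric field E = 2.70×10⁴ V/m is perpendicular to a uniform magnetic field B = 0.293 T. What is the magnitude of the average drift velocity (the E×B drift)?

v_d ≈ 9.22×10⁴ m/s

In crossed fields the guiding centre drifts at v_d = |E×B|/B² = E/B, independent of charge and mass.
v_d = 2.70×10⁴/0.293 = 9.22×10⁴ m/s.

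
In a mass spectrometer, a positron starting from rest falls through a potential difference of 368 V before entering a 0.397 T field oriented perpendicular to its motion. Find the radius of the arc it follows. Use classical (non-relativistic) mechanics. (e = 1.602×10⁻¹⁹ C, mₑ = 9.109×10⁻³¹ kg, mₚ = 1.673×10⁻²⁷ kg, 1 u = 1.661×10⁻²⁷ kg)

r ≈ 1.63×10⁻⁴ m

Acceleration: |q|V = ½mv² ⇒ v = √(2|q|V/m) = √(2·1.602×10⁻¹⁹·368/9.109×10⁻³¹) ≈ 1.138×10⁷ m/s.
In the field: r = mv/(|q|B) = (9.109×10⁻³¹)(1.138×10⁷)/((1.602×10⁻¹⁹)(0.397)) ≈ 1.63×10⁻⁴ m.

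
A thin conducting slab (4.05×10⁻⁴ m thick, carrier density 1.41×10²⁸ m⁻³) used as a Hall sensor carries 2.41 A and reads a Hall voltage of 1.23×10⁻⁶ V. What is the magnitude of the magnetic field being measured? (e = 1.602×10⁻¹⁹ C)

From V_H = IB/(n e t), B = V_H n e t / I.
B = (1.23×10⁻⁶)(1.41×10²⁸)(1.602×10⁻¹⁹)(4.05×10⁻⁴)/2.41 ≈ 0.467 T.

B ≈ 0.467 T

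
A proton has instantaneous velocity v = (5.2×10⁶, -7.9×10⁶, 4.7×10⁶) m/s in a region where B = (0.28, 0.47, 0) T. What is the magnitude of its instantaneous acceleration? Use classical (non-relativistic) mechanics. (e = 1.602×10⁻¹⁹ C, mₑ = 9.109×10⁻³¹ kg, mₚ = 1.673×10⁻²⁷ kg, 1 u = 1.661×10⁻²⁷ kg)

|a| ≈ 5.09×10¹⁴ m/s²

v×B = (-2.21×10⁶, 1.32×10⁶, 4.66×10⁶) N/C.
F = q v×B = (1.602×10⁻¹⁹ C)·(-2.21×10⁶, 1.32×10⁶, 4.66×10⁶) = (-3.54×10⁻¹³, 2.11×10⁻¹³, 7.46×10⁻¹³) N.
|a| = |F|/m = 8.521×10⁻¹³/1.673×10⁻²⁷ ≈ 5.09×10¹⁴ m/s².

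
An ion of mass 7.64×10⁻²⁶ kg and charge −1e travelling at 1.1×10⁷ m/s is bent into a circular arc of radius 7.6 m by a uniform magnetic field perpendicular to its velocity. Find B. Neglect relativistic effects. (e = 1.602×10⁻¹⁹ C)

B ≈ 0.69 T

From |q|vB = mv²/r, B = mv/(|q|r).
B = (7.64×10⁻²⁶)(1.1×10⁷)/((1.602×10⁻¹⁹)(7.6)) ≈ 0.69 T.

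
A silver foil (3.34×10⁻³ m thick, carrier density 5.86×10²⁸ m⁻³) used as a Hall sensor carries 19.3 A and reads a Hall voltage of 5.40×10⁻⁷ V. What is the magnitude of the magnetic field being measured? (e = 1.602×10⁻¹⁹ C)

B ≈ 0.877 T

From V_H = IB/(n e t), B = V_H n e t / I.
B = (5.40×10⁻⁷)(5.86×10²⁸)(1.602×10⁻¹⁹)(3.34×10⁻³)/19.3 ≈ 0.877 T.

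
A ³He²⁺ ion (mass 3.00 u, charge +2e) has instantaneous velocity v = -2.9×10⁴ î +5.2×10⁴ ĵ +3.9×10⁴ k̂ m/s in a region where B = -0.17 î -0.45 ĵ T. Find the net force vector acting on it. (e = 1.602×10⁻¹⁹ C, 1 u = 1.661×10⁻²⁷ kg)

F ≈ (5.62×10⁻¹⁵, -2.12×10⁻¹⁵, 7.01×10⁻¹⁵) N

v×B = (1.76×10⁴, -6630, 2.19×10⁴) N/C.
F = q v×B = (3.204×10⁻¹⁹ C)·(1.76×10⁴, -6630, 2.19×10⁴) = (5.62×10⁻¹⁵, -2.12×10⁻¹⁵, 7.01×10⁻¹⁵) N.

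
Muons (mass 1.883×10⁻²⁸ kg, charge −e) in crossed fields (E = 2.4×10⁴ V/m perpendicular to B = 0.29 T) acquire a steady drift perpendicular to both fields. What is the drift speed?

The steady drift has the magnetic force balancing the electric force, so v_d = E/B.
v_d = 2.4×10⁴/0.29 = 8.3×10⁴ m/s.

v_d ≈ 8.3×10⁴ m/s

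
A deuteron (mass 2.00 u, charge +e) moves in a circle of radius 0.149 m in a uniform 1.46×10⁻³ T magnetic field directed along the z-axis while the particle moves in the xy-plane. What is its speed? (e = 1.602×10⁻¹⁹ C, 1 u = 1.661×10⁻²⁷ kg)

v ≈ 1.05×10⁴ m/s

From |q|vB = mv²/r, v = |q|Br/m.
v = (1.602×10⁻¹⁹)(1.46×10⁻³)(0.149)/3.322×10⁻²⁷ ≈ 1.05×10⁴ m/s.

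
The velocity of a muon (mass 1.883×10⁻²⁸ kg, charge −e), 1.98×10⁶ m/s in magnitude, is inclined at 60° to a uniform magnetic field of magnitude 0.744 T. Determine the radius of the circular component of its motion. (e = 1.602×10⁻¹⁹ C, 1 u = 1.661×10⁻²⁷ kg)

r ≈ 2.71×10⁻³ m

v⊥ = v sinθ = 1.98×10⁶·sin60° ≈ 1.715×10⁶ m/s.
r = m v⊥/(|q|B) = (1.883×10⁻²⁸)(1.715×10⁶)/((1.602×10⁻¹⁹)(0.744)) ≈ 2.71×10⁻³ m.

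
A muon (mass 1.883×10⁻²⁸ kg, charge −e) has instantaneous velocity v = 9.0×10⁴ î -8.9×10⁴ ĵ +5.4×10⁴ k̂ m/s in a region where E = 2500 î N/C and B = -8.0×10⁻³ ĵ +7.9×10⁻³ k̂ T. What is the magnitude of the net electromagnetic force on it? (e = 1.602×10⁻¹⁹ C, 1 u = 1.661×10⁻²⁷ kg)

v×B = (-271, -711, -720) N/C.
E + v×B = (2230, -711, -720) N/C.
F = q(E + v×B) = (−1.602×10⁻¹⁹ C)·(2230, -711, -720) = (-3.57×10⁻¹⁶, 1.14×10⁻¹⁶, 1.15×10⁻¹⁶) N.
|F| = 3.92×10⁻¹⁶ N.

|F| ≈ 3.92×10⁻¹⁶ N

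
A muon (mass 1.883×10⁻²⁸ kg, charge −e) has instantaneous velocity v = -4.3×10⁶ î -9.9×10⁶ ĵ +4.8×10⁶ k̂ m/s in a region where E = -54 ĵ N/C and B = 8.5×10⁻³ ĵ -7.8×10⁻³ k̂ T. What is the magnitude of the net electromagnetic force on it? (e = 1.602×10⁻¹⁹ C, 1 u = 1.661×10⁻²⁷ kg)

|F| ≈ 9.86×10⁻¹⁵ N

v×B = (3.64×10⁴, -3.35×10⁴, -3.66×10⁴) N/C.
E + v×B = (3.64×10⁴, -3.36×10⁴, -3.66×10⁴) N/C.
F = q(E + v×B) = (−1.602×10⁻¹⁹ C)·(3.64×10⁴, -3.36×10⁴, -3.66×10⁴) = (-5.83×10⁻¹⁵, 5.38×10⁻¹⁵, 5.86×10⁻¹⁵) N.
|F| = 9.86×10⁻¹⁵ N.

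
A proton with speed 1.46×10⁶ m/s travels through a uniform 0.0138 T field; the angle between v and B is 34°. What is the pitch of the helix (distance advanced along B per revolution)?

v∥ = v cosθ = 1.46×10⁶·cos34° ≈ 1.210×10⁶ m/s.
T = 2πm/(|q|B) = 2π(1.673×10⁻²⁷)/((1.602×10⁻¹⁹)(0.0138)) ≈ 4.755×10⁻⁶ s.
pitch = v∥ T = (1.210×10⁶)(4.755×10⁻⁶) ≈ 5.76 m.

p ≈ 5.76 m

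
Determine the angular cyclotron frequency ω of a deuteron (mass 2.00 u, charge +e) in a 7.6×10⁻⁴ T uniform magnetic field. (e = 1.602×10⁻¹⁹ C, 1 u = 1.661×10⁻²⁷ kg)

ω ≈ 3.7×10⁴ rad/s

ω = |q|B/m.
ω = (1.602×10⁻¹⁹)(7.6×10⁻⁴)/3.322×10⁻²⁷ ≈ 3.7×10⁴ rad/s.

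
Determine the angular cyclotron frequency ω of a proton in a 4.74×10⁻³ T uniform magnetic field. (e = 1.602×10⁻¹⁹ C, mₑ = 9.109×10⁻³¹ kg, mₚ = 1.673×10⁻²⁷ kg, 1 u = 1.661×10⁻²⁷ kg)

ω = |q|B/m.
ω = (1.602×10⁻¹⁹)(4.74×10⁻³)/1.673×10⁻²⁷ ≈ 4.54×10⁵ rad/s.

ω ≈ 4.54×10⁵ rad/s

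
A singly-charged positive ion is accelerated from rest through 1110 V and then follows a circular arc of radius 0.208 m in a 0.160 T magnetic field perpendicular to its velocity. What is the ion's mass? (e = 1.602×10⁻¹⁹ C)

m ≈ 7.99×10⁻²⁶ kg

Combine |q|V = ½mv² and r = mv/(|q|B): eliminate v to get m = qB²r²/(2V).
m = (1.602×10⁻¹⁹)(0.160)²(0.208)²/(2·1110) ≈ 7.99×10⁻²⁶ kg.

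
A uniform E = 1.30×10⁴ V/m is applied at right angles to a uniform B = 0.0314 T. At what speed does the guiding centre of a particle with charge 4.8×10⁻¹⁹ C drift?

v_d ≈ 4.14×10⁵ m/s

In crossed fields the guiding centre drifts at v_d = |E×B|/B² = E/B, independent of charge and mass.
v_d = 1.30×10⁴/0.0314 = 4.14×10⁵ m/s.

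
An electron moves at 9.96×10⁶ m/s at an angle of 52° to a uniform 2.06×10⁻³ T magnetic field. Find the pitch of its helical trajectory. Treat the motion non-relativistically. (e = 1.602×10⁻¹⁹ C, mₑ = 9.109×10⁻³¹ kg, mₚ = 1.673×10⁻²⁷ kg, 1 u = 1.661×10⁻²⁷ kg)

v∥ = v cosθ = 9.96×10⁶·cos52° ≈ 6.132×10⁶ m/s.
T = 2πm/(|q|B) = 2π(9.109×10⁻³¹)/((1.602×10⁻¹⁹)(2.06×10⁻³)) ≈ 1.734×10⁻⁸ s.
pitch = v∥ T = (6.132×10⁶)(1.734×10⁻⁸) ≈ 0.106 m.

p ≈ 0.106 m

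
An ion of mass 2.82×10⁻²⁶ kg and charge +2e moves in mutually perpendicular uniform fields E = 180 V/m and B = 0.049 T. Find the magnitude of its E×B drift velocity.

v_d ≈ 3700 m/s

The E×B drift speed is v_d = E/B.
v_d = 180/0.049 = 3700 m/s.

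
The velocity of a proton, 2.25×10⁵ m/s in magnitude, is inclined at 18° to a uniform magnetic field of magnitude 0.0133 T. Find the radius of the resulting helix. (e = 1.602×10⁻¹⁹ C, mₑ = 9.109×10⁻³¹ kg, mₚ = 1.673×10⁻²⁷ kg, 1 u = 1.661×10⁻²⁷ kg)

v⊥ = v sinθ = 2.25×10⁵·sin18° ≈ 6.953×10⁴ m/s.
r = m v⊥/(|q|B) = (1.673×10⁻²⁷)(6.953×10⁴)/((1.602×10⁻¹⁹)(0.0133)) ≈ 0.0546 m.

r ≈ 0.0546 m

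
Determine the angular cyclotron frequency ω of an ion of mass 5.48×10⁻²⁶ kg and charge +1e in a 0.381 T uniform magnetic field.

ω = |q|B/m.
ω = (1.602×10⁻¹⁹)(0.381)/5.48×10⁻²⁶ ≈ 1.11×10⁶ rad/s.

ω ≈ 1.11×10⁶ rad/s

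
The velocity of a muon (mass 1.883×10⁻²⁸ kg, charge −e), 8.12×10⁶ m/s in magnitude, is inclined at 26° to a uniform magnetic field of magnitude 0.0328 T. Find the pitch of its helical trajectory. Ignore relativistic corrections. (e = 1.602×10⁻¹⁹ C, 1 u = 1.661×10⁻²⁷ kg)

v∥ = v cosθ = 8.12×10⁶·cos26° ≈ 7.298×10⁶ m/s.
T = 2πm/(|q|B) = 2π(1.883×10⁻²⁸)/((1.602×10⁻¹⁹)(0.0328)) ≈ 2.252×10⁻⁷ s.
pitch = v∥ T = (7.298×10⁶)(2.252×10⁻⁷) ≈ 1.64 m.

p ≈ 1.64 m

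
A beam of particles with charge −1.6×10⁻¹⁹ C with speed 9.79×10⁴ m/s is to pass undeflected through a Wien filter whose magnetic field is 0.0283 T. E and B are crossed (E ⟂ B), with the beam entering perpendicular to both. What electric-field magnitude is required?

For straight-line motion qE = qvB, so E = vB.
E = 9.79×10⁴ × 0.0283 = 2770 V/m.

E = 2770 V/m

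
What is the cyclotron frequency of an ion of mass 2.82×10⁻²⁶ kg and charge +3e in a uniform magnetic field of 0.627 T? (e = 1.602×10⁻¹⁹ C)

f = |q|B/(2πm).
f = (4.806×10⁻¹⁹)(0.627)/(2π·2.82×10⁻²⁶) ≈ 1.70×10⁶ Hz.

f ≈ 1.70×10⁶ Hz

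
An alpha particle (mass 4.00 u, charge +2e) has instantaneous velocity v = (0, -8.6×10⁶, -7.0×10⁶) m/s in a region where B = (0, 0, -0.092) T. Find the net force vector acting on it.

v×B = (7.91×10⁵, 0, 0) N/C.
F = q v×B = (3.204×10⁻¹⁹ C)·(7.91×10⁵, 0, 0) = (2.54×10⁻¹³, 0, 0) N.

F ≈ (2.54×10⁻¹³, 0, 0) N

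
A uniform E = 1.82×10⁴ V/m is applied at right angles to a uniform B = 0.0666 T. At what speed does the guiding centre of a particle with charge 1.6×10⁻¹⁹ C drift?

The steady drift has the magnetic force balancing the electric force, so v_d = E/B.
v_d = 1.82×10⁴/0.0666 = 2.73×10⁵ m/s.

v_d ≈ 2.73×10⁵ m/s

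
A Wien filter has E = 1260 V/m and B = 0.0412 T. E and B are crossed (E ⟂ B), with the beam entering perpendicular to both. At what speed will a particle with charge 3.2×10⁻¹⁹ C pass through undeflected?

Zero net Lorentz force requires |qE| = |q v×B|, i.e. E = vB.
v = E/B = 1260/0.0412 = 3.06×10⁴ m/s.

v = 3.06×10⁴ m/s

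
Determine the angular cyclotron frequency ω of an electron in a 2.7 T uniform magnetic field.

ω = |q|B/m.
ω = (1.602×10⁻¹⁹)(2.7)/9.109×10⁻³¹ ≈ 4.7×10¹¹ rad/s.

ω ≈ 4.7×10¹¹ rad/s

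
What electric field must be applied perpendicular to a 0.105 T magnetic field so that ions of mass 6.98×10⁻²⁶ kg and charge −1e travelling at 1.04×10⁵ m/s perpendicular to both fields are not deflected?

For straight-line motion qE = qvB, so E = vB.
E = 1.04×10⁵ × 0.105 = 1.09×10⁴ V/m.

E = 1.09×10⁴ V/m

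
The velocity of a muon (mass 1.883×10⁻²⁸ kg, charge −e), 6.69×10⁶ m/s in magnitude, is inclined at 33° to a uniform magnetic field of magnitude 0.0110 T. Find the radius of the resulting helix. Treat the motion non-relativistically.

v⊥ = v sinθ = 6.69×10⁶·sin33° ≈ 3.644×10⁶ m/s.
r = m v⊥/(|q|B) = (1.883×10⁻²⁸)(3.644×10⁶)/((1.602×10⁻¹⁹)(0.0110)) ≈ 0.389 m.

r ≈ 0.389 m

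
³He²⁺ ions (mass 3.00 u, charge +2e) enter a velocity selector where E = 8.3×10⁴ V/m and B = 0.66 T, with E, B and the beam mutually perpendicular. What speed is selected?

v = 1.3×10⁵ m/s

For undeflected motion the electric and magnetic forces balance: qE = qvB.
v = E/B = 8.3×10⁴/0.66 = 1.3×10⁵ m/s.
The result is independent of the particle's charge and mass.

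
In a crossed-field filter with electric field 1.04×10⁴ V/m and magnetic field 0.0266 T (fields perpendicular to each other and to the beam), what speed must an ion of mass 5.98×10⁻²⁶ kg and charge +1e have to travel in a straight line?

v = 3.91×10⁵ m/s

Zero net Lorentz force requires |qE| = |q v×B|, i.e. E = vB.
v = E/B = 1.04×10⁴/0.0266 = 3.91×10⁵ m/s.
The result is independent of the particle's charge and mass.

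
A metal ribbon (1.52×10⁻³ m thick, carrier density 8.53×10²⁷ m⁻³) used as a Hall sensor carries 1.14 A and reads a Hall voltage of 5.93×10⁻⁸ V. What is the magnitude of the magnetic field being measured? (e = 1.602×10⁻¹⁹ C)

From V_H = IB/(n e t), B = V_H n e t / I.
B = (5.93×10⁻⁸)(8.53×10²⁷)(1.602×10⁻¹⁹)(1.52×10⁻³)/1.14 ≈ 0.108 T.

B ≈ 0.108 T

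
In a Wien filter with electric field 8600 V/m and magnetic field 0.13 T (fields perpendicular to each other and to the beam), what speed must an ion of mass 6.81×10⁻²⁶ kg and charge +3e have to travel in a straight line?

Straight-line motion ⇒ electric and magnetic forces cancel, so E = vB.
v = E/B = 8600/0.13 = 6.6×10⁴ m/s.

v = 6.6×10⁴ m/s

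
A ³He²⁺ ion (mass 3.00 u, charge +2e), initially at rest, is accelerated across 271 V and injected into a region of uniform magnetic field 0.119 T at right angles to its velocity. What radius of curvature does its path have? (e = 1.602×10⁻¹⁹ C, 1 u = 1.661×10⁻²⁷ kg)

Acceleration: |q|V = ½mv² ⇒ v = √(2|q|V/m) = √(2·3.204×10⁻¹⁹·271/4.983×10⁻²⁷) ≈ 1.867×10⁵ m/s.
In the field: r = mv/(|q|B) = (4.983×10⁻²⁷)(1.867×10⁵)/((3.204×10⁻¹⁹)(0.119)) ≈ 0.0244 m.

r ≈ 0.0244 m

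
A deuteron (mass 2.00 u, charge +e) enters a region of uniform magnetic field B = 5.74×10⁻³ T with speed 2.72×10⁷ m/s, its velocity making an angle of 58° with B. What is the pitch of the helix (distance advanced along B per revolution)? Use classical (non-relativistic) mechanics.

v∥ = v cosθ = 2.72×10⁷·cos58° ≈ 1.441×10⁷ m/s.
T = 2πm/(|q|B) = 2π(3.322×10⁻²⁷)/((1.602×10⁻¹⁹)(5.74×10⁻³)) ≈ 2.270×10⁻⁵ s.
pitch = v∥ T = (1.441×10⁷)(2.270×10⁻⁵) ≈ 327 m.

p ≈ 327 m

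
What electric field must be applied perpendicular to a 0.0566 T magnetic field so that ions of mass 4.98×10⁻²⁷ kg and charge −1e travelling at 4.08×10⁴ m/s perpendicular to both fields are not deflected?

E = 2310 V/m

For straight-line motion qE = qvB, so E = vB.
E = 4.08×10⁴ × 0.0566 = 2310 V/m.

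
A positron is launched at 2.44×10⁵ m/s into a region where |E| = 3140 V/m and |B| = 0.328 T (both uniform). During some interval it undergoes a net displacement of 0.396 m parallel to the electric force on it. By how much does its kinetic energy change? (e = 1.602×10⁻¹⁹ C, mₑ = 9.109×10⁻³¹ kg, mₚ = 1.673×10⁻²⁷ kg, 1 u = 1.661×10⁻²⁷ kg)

ΔKE ≈ 1.99×10⁻¹⁶ J

The magnetic force is always ⟂ v and does no work; only the electric force changes KE.
ΔKE = F_E · d = |q|E d = (1.602×10⁻¹⁹)(3140)(0.396) ≈ 1.99×10⁻¹⁶ J.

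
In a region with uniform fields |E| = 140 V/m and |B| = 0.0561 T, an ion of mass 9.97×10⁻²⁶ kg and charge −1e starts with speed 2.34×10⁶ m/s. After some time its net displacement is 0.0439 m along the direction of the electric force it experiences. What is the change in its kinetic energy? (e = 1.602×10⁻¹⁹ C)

The magnetic force is always ⟂ v and does no work; only the electric force changes KE.
ΔKE = F_E · d = |q|E d = (1.602×10⁻¹⁹)(140)(0.0439) ≈ 9.85×10⁻¹⁹ J.

ΔKE ≈ 9.85×10⁻¹⁹ J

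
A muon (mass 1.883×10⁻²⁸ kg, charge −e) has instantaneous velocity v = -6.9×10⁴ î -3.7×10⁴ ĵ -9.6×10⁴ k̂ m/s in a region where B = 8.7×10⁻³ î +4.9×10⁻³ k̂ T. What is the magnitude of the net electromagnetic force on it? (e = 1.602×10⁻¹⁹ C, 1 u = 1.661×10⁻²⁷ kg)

|F| ≈ 9.92×10⁻¹⁷ N

v×B = (-181, -497, 322) N/C.
F = q v×B = (−1.602×10⁻¹⁹ C)·(-181, -497, 322) = (2.90×10⁻¹⁷, 7.96×10⁻¹⁷, -5.16×10⁻¹⁷) N.
|F| = 9.92×10⁻¹⁷ N.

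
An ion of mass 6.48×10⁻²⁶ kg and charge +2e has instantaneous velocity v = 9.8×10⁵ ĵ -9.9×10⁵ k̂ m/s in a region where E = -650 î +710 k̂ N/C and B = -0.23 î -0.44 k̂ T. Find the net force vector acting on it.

F ≈ (-1.38×10⁻¹³, 7.30×10⁻¹⁴, 7.24×10⁻¹⁴) N

v×B = (-4.31×10⁵, 2.28×10⁵, 2.25×10⁵) N/C.
E + v×B = (-4.32×10⁵, 2.28×10⁵, 2.26×10⁵) N/C.
F = q(E + v×B) = (3.204×10⁻¹⁹ C)·(-4.32×10⁵, 2.28×10⁵, 2.26×10⁵) = (-1.38×10⁻¹³, 7.30×10⁻¹⁴, 7.24×10⁻¹⁴) N.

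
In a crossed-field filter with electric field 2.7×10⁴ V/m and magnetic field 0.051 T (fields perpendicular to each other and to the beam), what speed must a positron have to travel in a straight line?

v = 5.3×10⁵ m/s

For undeflected motion the electric and magnetic forces balance: qE = qvB.
v = E/B = 2.7×10⁴/0.051 = 5.3×10⁵ m/s.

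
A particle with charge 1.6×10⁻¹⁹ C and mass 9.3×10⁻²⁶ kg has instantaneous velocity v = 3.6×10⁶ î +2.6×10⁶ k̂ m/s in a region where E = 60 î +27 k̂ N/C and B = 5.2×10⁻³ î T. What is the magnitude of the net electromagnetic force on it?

|F| ≈ 2.16×10⁻¹⁵ N

v×B = (0, 1.35×10⁴, 0) N/C.
E + v×B = (60.0, 1.35×10⁴, 27.0) N/C.
F = q(E + v×B) = (1.6×10⁻¹⁹ C)·(60.0, 1.35×10⁴, 27.0) = (9.60×10⁻¹⁸, 2.16×10⁻¹⁵, 4.32×10⁻¹⁸) N.
|F| = 2.16×10⁻¹⁵ N.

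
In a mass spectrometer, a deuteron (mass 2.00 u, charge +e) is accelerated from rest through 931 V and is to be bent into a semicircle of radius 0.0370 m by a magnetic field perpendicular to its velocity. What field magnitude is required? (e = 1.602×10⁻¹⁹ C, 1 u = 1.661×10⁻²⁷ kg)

v = √(2|q|V/m) = √(2·1.602×10⁻¹⁹·931/3.322×10⁻²⁷) ≈ 2.997×10⁵ m/s.
B = mv/(|q|r) = (3.322×10⁻²⁷)(2.997×10⁵)/((1.602×10⁻¹⁹)(0.0370)) ≈ 0.168 T.

B ≈ 0.168 T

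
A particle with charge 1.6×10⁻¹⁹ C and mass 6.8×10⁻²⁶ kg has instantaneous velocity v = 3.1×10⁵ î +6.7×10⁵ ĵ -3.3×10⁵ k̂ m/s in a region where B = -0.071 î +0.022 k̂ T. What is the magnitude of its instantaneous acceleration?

v×B = (1.47×10⁴, 1.66×10⁴, 4.76×10⁴) N/C.
F = q v×B = (1.6×10⁻¹⁹ C)·(1.47×10⁴, 1.66×10⁴, 4.76×10⁴) = (2.36×10⁻¹⁵, 2.66×10⁻¹⁵, 7.61×10⁻¹⁵) N.
|a| = |F|/m = 8.400×10⁻¹⁵/6.8×10⁻²⁶ ≈ 1.24×10¹¹ m/s².

|a| ≈ 1.24×10¹¹ m/s²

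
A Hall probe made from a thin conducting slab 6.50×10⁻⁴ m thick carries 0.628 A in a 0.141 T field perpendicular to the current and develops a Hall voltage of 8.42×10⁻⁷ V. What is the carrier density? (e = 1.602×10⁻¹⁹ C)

From V_H = IB/(n e t), n = IB/(V_H e t).
n = (0.628)(0.141)/((8.42×10⁻⁷)(1.602×10⁻¹⁹)(6.50×10⁻⁴)) ≈ 1.01×10²⁷ m⁻³.

n ≈ 1.01×10²⁷ m⁻³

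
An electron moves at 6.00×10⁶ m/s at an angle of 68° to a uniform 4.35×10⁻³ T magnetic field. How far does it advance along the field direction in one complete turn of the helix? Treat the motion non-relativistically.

p ≈ 0.0185 m

v∥ = v cosθ = 6.00×10⁶·cos68° ≈ 2.248×10⁶ m/s.
T = 2πm/(|q|B) = 2π(9.109×10⁻³¹)/((1.602×10⁻¹⁹)(4.35×10⁻³)) ≈ 8.213×10⁻⁹ s.
pitch = v∥ T = (2.248×10⁶)(8.213×10⁻⁹) ≈ 0.0185 m.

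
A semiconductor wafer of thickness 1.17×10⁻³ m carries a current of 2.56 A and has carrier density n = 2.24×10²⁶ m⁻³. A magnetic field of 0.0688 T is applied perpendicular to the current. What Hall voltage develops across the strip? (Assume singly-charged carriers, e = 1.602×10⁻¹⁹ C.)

V_H = IB/(n e t).
V_H = (2.56)(0.0688)/((2.24×10²⁶)(1.602×10⁻¹⁹)(1.17×10⁻³)) ≈ 4.20×10⁻⁶ V.

V_H ≈ 4.20×10⁻⁶ V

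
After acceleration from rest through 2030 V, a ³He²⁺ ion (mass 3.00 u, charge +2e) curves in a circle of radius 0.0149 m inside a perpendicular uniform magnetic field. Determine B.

v = √(2|q|V/m) = √(2·3.204×10⁻¹⁹·2030/4.983×10⁻²⁷) ≈ 5.109×10⁵ m/s.
B = mv/(|q|r) = (4.983×10⁻²⁷)(5.109×10⁵)/((3.204×10⁻¹⁹)(0.0149)) ≈ 0.533 T.

B ≈ 0.533 T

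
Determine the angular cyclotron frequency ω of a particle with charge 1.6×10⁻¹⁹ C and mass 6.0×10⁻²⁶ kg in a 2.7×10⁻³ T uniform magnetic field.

ω ≈ 7200 rad/s

ω = |q|B/m.
ω = (1.6×10⁻¹⁹)(2.7×10⁻³)/6.0×10⁻²⁶ ≈ 7200 rad/s.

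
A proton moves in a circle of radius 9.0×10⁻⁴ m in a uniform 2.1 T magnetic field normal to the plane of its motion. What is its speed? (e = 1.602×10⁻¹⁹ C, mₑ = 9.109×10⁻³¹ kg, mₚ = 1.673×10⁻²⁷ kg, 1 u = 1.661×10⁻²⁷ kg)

From |q|vB = mv²/r, v = |q|Br/m.
v = (1.602×10⁻¹⁹)(2.1)(9.0×10⁻⁴)/1.673×10⁻²⁷ ≈ 1.8×10⁵ m/s.

v ≈ 1.8×10⁵ m/s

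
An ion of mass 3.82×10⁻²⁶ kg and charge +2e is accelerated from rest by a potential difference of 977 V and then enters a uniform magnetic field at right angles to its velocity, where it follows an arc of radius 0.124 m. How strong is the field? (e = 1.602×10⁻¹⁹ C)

v = √(2|q|V/m) = √(2·3.204×10⁻¹⁹·977/3.82×10⁻²⁶) ≈ 1.280×10⁵ m/s.
B = mv/(|q|r) = (3.82×10⁻²⁶)(1.280×10⁵)/((3.204×10⁻¹⁹)(0.124)) ≈ 0.123 T.

B ≈ 0.123 T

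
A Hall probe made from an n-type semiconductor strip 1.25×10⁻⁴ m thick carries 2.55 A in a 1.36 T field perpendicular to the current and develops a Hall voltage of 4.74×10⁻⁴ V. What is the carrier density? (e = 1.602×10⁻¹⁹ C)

n ≈ 3.65×10²⁶ m⁻³

From V_H = IB/(n e t), n = IB/(V_H e t).
n = (2.55)(1.36)/((4.74×10⁻⁴)(1.602×10⁻¹⁹)(1.25×10⁻⁴)) ≈ 3.65×10²⁶ m⁻³.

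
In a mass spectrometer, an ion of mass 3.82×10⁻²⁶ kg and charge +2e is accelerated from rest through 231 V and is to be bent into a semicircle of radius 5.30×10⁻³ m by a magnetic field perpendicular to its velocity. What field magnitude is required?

B ≈ 1.40 T

v = √(2|q|V/m) = √(2·3.204×10⁻¹⁹·231/3.82×10⁻²⁶) ≈ 6.225×10⁴ m/s.
B = mv/(|q|r) = (3.82×10⁻²⁶)(6.225×10⁴)/((3.204×10⁻¹⁹)(5.30×10⁻³)) ≈ 1.40 T.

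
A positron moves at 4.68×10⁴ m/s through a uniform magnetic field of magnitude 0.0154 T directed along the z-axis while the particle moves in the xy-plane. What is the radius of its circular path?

The magnetic force provides the centripetal force: |q|vB = mv²/r.
r = mv/(|q|B) = (9.109×10⁻³¹)(4.68×10⁴)/((1.602×10⁻¹⁹)(0.0154)) ≈ 1.73×10⁻⁵ m.

r ≈ 1.73×10⁻⁵ m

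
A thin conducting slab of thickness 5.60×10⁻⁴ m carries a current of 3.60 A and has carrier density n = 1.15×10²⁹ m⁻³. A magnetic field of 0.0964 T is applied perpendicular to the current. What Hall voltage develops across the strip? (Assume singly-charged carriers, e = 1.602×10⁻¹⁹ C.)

V_H ≈ 3.36×10⁻⁸ V

V_H = IB/(n e t).
V_H = (3.60)(0.0964)/((1.15×10²⁹)(1.602×10⁻¹⁹)(5.60×10⁻⁴)) ≈ 3.36×10⁻⁸ V.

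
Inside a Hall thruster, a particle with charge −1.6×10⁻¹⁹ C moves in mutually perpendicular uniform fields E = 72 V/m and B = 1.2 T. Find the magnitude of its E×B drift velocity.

The steady drift has the magnetic force balancing the electric force, so v_d = E/B.
v_d = 72/1.2 = 60 m/s.

v_d ≈ 60 m/s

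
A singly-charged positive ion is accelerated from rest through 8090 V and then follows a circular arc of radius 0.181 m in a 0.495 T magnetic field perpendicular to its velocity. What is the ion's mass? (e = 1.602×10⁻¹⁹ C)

m ≈ 7.95×10⁻²⁶ kg

Combine |q|V = ½mv² and r = mv/(|q|B): eliminate v to get m = qB²r²/(2V).
m = (1.602×10⁻¹⁹)(0.495)²(0.181)²/(2·8090) ≈ 7.95×10⁻²⁶ kg.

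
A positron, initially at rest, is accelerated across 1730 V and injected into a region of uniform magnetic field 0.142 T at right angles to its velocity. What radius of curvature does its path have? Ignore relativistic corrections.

r ≈ 9.88×10⁻⁴ m

Acceleration: |q|V = ½mv² ⇒ v = √(2|q|V/m) = √(2·1.602×10⁻¹⁹·1730/9.109×10⁻³¹) ≈ 2.467×10⁷ m/s.
In the field: r = mv/(|q|B) = (9.109×10⁻³¹)(2.467×10⁷)/((1.602×10⁻¹⁹)(0.142)) ≈ 9.88×10⁻⁴ m.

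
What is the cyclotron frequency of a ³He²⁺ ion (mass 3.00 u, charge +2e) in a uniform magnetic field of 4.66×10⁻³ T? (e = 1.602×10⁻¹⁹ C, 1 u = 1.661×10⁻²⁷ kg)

f = |q|B/(2πm).
f = (3.204×10⁻¹⁹)(4.66×10⁻³)/(2π·4.983×10⁻²⁷) ≈ 4.77×10⁴ Hz.

f ≈ 4.77×10⁴ Hz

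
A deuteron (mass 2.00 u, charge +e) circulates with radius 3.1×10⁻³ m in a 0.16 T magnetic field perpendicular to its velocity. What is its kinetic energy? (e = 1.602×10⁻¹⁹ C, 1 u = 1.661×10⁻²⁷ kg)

v = |q|Br/m, then KE = ½mv² = (qBr)²/(2m).
v = (1.602×10⁻¹⁹)(0.16)(3.1×10⁻³)/3.322×10⁻²⁷ ≈ 2.392×10⁴ m/s.
KE = ½(3.322×10⁻²⁷)(2.392×10⁴)² ≈ 9.5×10⁻¹⁹ J.

KE ≈ 9.5×10⁻¹⁹ J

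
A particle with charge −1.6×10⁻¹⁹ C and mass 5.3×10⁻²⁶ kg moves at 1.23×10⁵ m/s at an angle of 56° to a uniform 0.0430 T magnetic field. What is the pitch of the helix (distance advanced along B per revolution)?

v∥ = v cosθ = 1.23×10⁵·cos56° ≈ 6.878×10⁴ m/s.
T = 2πm/(|q|B) = 2π(5.3×10⁻²⁶)/((1.6×10⁻¹⁹)(0.0430)) ≈ 4.840×10⁻⁵ s.
pitch = v∥ T = (6.878×10⁴)(4.840×10⁻⁵) ≈ 3.33 m.

p ≈ 3.33 m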